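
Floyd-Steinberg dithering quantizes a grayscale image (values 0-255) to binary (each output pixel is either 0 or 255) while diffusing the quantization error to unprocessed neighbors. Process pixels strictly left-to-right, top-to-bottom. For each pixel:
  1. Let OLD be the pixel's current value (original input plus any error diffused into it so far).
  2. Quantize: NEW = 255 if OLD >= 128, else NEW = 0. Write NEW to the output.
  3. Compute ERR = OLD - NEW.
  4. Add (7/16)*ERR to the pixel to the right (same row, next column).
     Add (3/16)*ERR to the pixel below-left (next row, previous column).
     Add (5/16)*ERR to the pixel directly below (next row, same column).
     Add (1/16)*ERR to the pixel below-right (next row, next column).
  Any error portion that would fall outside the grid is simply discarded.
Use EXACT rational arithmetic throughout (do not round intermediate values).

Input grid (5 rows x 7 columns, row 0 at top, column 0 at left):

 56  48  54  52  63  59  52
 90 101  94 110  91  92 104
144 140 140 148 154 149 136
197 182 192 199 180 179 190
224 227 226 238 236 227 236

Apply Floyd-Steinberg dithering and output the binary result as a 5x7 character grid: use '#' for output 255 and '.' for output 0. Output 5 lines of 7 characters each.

(0,0): OLD=56 → NEW=0, ERR=56
(0,1): OLD=145/2 → NEW=0, ERR=145/2
(0,2): OLD=2743/32 → NEW=0, ERR=2743/32
(0,3): OLD=45825/512 → NEW=0, ERR=45825/512
(0,4): OLD=836871/8192 → NEW=0, ERR=836871/8192
(0,5): OLD=13591345/131072 → NEW=0, ERR=13591345/131072
(0,6): OLD=204191319/2097152 → NEW=0, ERR=204191319/2097152
(1,0): OLD=3875/32 → NEW=0, ERR=3875/32
(1,1): OLD=50229/256 → NEW=255, ERR=-15051/256
(1,2): OLD=953369/8192 → NEW=0, ERR=953369/8192
(1,3): OLD=6992581/32768 → NEW=255, ERR=-1363259/32768
(1,4): OLD=272124495/2097152 → NEW=255, ERR=-262649265/2097152
(1,5): OLD=1581291711/16777216 → NEW=0, ERR=1581291711/16777216
(1,6): OLD=48893674321/268435456 → NEW=255, ERR=-19557366959/268435456
(2,0): OLD=699671/4096 → NEW=255, ERR=-344809/4096
(2,1): OLD=14966701/131072 → NEW=0, ERR=14966701/131072
(2,2): OLD=450572487/2097152 → NEW=255, ERR=-84201273/2097152
(2,3): OLD=1698259407/16777216 → NEW=0, ERR=1698259407/16777216
(2,4): OLD=23383395999/134217728 → NEW=255, ERR=-10842124641/134217728
(2,5): OLD=522372512213/4294967296 → NEW=0, ERR=522372512213/4294967296
(2,6): OLD=11842677742883/68719476736 → NEW=255, ERR=-5680788824797/68719476736
(3,0): OLD=402869607/2097152 → NEW=255, ERR=-131904153/2097152
(3,1): OLD=2975883803/16777216 → NEW=255, ERR=-1302306277/16777216
(3,2): OLD=23032964321/134217728 → NEW=255, ERR=-11192556319/134217728
(3,3): OLD=94754118151/536870912 → NEW=255, ERR=-42147964409/536870912
(3,4): OLD=10276351807847/68719476736 → NEW=255, ERR=-7247114759833/68719476736
(3,5): OLD=82639522369765/549755813888 → NEW=255, ERR=-57548210171675/549755813888
(3,6): OLD=1108052331589179/8796093022208 → NEW=0, ERR=1108052331589179/8796093022208
(4,0): OLD=50946457193/268435456 → NEW=255, ERR=-17504584087/268435456
(4,1): OLD=664201915925/4294967296 → NEW=255, ERR=-431014744555/4294967296
(4,2): OLD=9377747966683/68719476736 → NEW=255, ERR=-8145718600997/68719476736
(4,3): OLD=75108553433561/549755813888 → NEW=255, ERR=-65079179107879/549755813888
(4,4): OLD=557317481511387/4398046511104 → NEW=0, ERR=557317481511387/4398046511104
(4,5): OLD=37542524089593787/140737488355328 → NEW=255, ERR=1654464558985147/140737488355328
(4,6): OLD=616917852665800077/2251799813685248 → NEW=255, ERR=42708900176061837/2251799813685248
Row 0: .......
Row 1: .#.##.#
Row 2: #.#.#.#
Row 3: ######.
Row 4: ####.##

Answer: .......
.#.##.#
#.#.#.#
######.
####.##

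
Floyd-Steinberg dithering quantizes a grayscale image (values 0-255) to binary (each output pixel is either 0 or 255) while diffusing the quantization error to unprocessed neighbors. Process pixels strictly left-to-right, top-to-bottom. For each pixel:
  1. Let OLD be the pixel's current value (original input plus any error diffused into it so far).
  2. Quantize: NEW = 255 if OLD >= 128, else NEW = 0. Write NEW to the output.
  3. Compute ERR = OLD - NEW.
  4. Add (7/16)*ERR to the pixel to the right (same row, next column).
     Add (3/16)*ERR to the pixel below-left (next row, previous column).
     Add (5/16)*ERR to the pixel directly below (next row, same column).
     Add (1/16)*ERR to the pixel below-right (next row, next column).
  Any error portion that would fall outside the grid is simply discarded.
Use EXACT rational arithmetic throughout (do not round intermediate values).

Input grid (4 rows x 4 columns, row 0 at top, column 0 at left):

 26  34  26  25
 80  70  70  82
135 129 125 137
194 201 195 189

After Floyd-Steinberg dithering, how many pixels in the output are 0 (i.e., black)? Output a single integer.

Answer: 9

Derivation:
(0,0): OLD=26 → NEW=0, ERR=26
(0,1): OLD=363/8 → NEW=0, ERR=363/8
(0,2): OLD=5869/128 → NEW=0, ERR=5869/128
(0,3): OLD=92283/2048 → NEW=0, ERR=92283/2048
(1,0): OLD=12369/128 → NEW=0, ERR=12369/128
(1,1): OLD=139959/1024 → NEW=255, ERR=-121161/1024
(1,2): OLD=1436803/32768 → NEW=0, ERR=1436803/32768
(1,3): OLD=61934341/524288 → NEW=0, ERR=61934341/524288
(2,0): OLD=2343117/16384 → NEW=255, ERR=-1834803/16384
(2,1): OLD=30037023/524288 → NEW=0, ERR=30037023/524288
(2,2): OLD=187193499/1048576 → NEW=255, ERR=-80193381/1048576
(2,3): OLD=2402446031/16777216 → NEW=255, ERR=-1875744049/16777216
(3,0): OLD=1423932541/8388608 → NEW=255, ERR=-715162499/8388608
(3,1): OLD=21510527395/134217728 → NEW=255, ERR=-12714993245/134217728
(3,2): OLD=241102215517/2147483648 → NEW=0, ERR=241102215517/2147483648
(3,3): OLD=6816993824523/34359738368 → NEW=255, ERR=-1944739459317/34359738368
Output grid:
  Row 0: ....  (4 black, running=4)
  Row 1: .#..  (3 black, running=7)
  Row 2: #.##  (1 black, running=8)
  Row 3: ##.#  (1 black, running=9)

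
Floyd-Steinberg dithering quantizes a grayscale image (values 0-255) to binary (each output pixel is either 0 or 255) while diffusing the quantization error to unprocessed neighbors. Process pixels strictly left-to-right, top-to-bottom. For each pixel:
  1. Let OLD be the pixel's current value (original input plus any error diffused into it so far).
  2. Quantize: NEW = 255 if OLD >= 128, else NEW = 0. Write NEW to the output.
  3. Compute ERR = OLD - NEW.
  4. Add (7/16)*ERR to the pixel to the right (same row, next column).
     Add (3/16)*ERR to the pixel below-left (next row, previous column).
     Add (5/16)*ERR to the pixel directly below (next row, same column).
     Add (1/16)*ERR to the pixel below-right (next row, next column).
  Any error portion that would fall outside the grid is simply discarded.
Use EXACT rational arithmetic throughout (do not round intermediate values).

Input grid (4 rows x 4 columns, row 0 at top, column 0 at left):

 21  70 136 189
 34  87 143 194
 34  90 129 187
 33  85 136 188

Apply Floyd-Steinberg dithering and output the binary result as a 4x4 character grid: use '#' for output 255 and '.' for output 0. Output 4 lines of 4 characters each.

(0,0): OLD=21 → NEW=0, ERR=21
(0,1): OLD=1267/16 → NEW=0, ERR=1267/16
(0,2): OLD=43685/256 → NEW=255, ERR=-21595/256
(0,3): OLD=622979/4096 → NEW=255, ERR=-421501/4096
(1,0): OLD=14185/256 → NEW=0, ERR=14185/256
(1,1): OLD=248799/2048 → NEW=0, ERR=248799/2048
(1,2): OLD=10187083/65536 → NEW=255, ERR=-6524597/65536
(1,3): OLD=118503165/1048576 → NEW=0, ERR=118503165/1048576
(2,0): OLD=2427909/32768 → NEW=0, ERR=2427909/32768
(2,1): OLD=152227975/1048576 → NEW=255, ERR=-115158905/1048576
(2,2): OLD=164884419/2097152 → NEW=0, ERR=164884419/2097152
(2,3): OLD=8405114263/33554432 → NEW=255, ERR=-151265897/33554432
(3,0): OLD=596636853/16777216 → NEW=0, ERR=596636853/16777216
(3,1): OLD=22981074795/268435456 → NEW=0, ERR=22981074795/268435456
(3,2): OLD=817398042773/4294967296 → NEW=255, ERR=-277818617707/4294967296
(3,3): OLD=11215404418451/68719476736 → NEW=255, ERR=-6308062149229/68719476736
Row 0: ..##
Row 1: ..#.
Row 2: .#.#
Row 3: ..##

Answer: ..##
..#.
.#.#
..##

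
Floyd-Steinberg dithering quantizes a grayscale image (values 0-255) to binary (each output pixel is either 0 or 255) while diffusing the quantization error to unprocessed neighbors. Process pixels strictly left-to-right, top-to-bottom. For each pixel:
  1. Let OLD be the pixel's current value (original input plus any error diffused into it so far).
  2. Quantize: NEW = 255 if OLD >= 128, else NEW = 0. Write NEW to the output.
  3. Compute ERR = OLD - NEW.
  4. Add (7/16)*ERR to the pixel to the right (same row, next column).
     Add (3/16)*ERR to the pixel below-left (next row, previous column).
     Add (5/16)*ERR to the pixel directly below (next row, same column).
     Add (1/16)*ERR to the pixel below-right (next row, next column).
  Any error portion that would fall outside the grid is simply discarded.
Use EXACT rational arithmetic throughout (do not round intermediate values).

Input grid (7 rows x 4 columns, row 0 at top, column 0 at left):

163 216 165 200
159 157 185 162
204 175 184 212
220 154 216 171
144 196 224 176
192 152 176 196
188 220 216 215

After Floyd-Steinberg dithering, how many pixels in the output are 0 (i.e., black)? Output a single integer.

(0,0): OLD=163 → NEW=255, ERR=-92
(0,1): OLD=703/4 → NEW=255, ERR=-317/4
(0,2): OLD=8341/64 → NEW=255, ERR=-7979/64
(0,3): OLD=148947/1024 → NEW=255, ERR=-112173/1024
(1,0): OLD=7385/64 → NEW=0, ERR=7385/64
(1,1): OLD=78639/512 → NEW=255, ERR=-51921/512
(1,2): OLD=1248155/16384 → NEW=0, ERR=1248155/16384
(1,3): OLD=40187949/262144 → NEW=255, ERR=-26658771/262144
(2,0): OLD=1810805/8192 → NEW=255, ERR=-278155/8192
(2,1): OLD=39308695/262144 → NEW=255, ERR=-27538025/262144
(2,2): OLD=71534787/524288 → NEW=255, ERR=-62158653/524288
(2,3): OLD=1116627575/8388608 → NEW=255, ERR=-1022467465/8388608
(3,0): OLD=795628005/4194304 → NEW=255, ERR=-273919515/4194304
(3,1): OLD=4580063419/67108864 → NEW=0, ERR=4580063419/67108864
(3,2): OLD=192618186437/1073741824 → NEW=255, ERR=-81185978683/1073741824
(3,3): OLD=1587775680739/17179869184 → NEW=0, ERR=1587775680739/17179869184
(4,0): OLD=146445451713/1073741824 → NEW=255, ERR=-127358713407/1073741824
(4,1): OLD=1264233553923/8589934592 → NEW=255, ERR=-926199767037/8589934592
(4,2): OLD=48046799399779/274877906944 → NEW=255, ERR=-22047066870941/274877906944
(4,3): OLD=725965161773989/4398046511104 → NEW=255, ERR=-395536698557531/4398046511104
(5,0): OLD=18515331229233/137438953472 → NEW=255, ERR=-16531601906127/137438953472
(5,1): OLD=190123649031095/4398046511104 → NEW=0, ERR=190123649031095/4398046511104
(5,2): OLD=321599212262991/2199023255552 → NEW=255, ERR=-239151717902769/2199023255552
(5,3): OLD=8113713245460667/70368744177664 → NEW=0, ERR=8113713245460667/70368744177664
(6,0): OLD=11154638547513797/70368744177664 → NEW=255, ERR=-6789391217790523/70368744177664
(6,1): OLD=183959387808728371/1125899906842624 → NEW=255, ERR=-103145088436140749/1125899906842624
(6,2): OLD=2994995951098106997/18014398509481984 → NEW=255, ERR=-1598675668819798923/18014398509481984
(6,3): OLD=59205223272009602611/288230376151711744 → NEW=255, ERR=-14293522646676892109/288230376151711744
Output grid:
  Row 0: ####  (0 black, running=0)
  Row 1: .#.#  (2 black, running=2)
  Row 2: ####  (0 black, running=2)
  Row 3: #.#.  (2 black, running=4)
  Row 4: ####  (0 black, running=4)
  Row 5: #.#.  (2 black, running=6)
  Row 6: ####  (0 black, running=6)

Answer: 6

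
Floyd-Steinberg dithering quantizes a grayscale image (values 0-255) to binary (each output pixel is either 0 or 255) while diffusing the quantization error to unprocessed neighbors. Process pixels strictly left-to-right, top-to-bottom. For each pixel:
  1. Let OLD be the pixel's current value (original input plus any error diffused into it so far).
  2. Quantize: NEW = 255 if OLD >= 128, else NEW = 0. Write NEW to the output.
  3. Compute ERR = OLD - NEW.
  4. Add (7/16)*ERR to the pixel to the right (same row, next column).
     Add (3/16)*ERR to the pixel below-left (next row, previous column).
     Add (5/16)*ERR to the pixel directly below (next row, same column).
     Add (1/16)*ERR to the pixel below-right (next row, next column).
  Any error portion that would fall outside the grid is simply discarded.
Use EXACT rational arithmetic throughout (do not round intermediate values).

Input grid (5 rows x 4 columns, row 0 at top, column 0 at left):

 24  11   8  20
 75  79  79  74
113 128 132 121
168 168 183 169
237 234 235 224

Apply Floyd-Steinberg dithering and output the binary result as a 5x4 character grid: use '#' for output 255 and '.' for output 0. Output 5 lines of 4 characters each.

Answer: ....
.#..
.#.#
###.
####

Derivation:
(0,0): OLD=24 → NEW=0, ERR=24
(0,1): OLD=43/2 → NEW=0, ERR=43/2
(0,2): OLD=557/32 → NEW=0, ERR=557/32
(0,3): OLD=14139/512 → NEW=0, ERR=14139/512
(1,0): OLD=2769/32 → NEW=0, ERR=2769/32
(1,1): OLD=32855/256 → NEW=255, ERR=-32425/256
(1,2): OLD=291203/8192 → NEW=0, ERR=291203/8192
(1,3): OLD=13011461/131072 → NEW=0, ERR=13011461/131072
(2,0): OLD=476333/4096 → NEW=0, ERR=476333/4096
(2,1): OLD=19840351/131072 → NEW=255, ERR=-13583009/131072
(2,2): OLD=28434003/262144 → NEW=0, ERR=28434003/262144
(2,3): OLD=845981911/4194304 → NEW=255, ERR=-223565609/4194304
(3,0): OLD=387785789/2097152 → NEW=255, ERR=-146987971/2097152
(3,1): OLD=4447886627/33554432 → NEW=255, ERR=-4108493533/33554432
(3,2): OLD=78842859165/536870912 → NEW=255, ERR=-58059223395/536870912
(3,3): OLD=960435230667/8589934592 → NEW=0, ERR=960435230667/8589934592
(4,0): OLD=103153887865/536870912 → NEW=255, ERR=-33748194695/536870912
(4,1): OLD=616660629131/4294967296 → NEW=255, ERR=-478556031349/4294967296
(4,2): OLD=22783163102987/137438953472 → NEW=255, ERR=-12263770032373/137438953472
(4,3): OLD=468706476281277/2199023255552 → NEW=255, ERR=-92044453884483/2199023255552
Row 0: ....
Row 1: .#..
Row 2: .#.#
Row 3: ###.
Row 4: ####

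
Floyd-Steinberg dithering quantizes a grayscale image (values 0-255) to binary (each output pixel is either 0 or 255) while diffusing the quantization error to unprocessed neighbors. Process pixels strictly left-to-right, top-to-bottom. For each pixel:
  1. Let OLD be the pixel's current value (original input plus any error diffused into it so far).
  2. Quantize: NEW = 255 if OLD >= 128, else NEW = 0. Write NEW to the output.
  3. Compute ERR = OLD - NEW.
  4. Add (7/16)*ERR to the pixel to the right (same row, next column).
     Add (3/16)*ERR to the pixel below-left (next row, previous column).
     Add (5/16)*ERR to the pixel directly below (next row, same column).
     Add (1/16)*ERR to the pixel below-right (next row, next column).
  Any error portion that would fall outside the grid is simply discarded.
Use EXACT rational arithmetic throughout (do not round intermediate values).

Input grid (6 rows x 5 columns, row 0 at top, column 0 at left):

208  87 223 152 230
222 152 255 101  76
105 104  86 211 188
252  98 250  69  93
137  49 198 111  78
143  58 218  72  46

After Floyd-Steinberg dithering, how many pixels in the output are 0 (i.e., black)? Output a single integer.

Answer: 14

Derivation:
(0,0): OLD=208 → NEW=255, ERR=-47
(0,1): OLD=1063/16 → NEW=0, ERR=1063/16
(0,2): OLD=64529/256 → NEW=255, ERR=-751/256
(0,3): OLD=617335/4096 → NEW=255, ERR=-427145/4096
(0,4): OLD=12083265/65536 → NEW=255, ERR=-4628415/65536
(1,0): OLD=56261/256 → NEW=255, ERR=-9019/256
(1,1): OLD=315107/2048 → NEW=255, ERR=-207133/2048
(1,2): OLD=12742431/65536 → NEW=255, ERR=-3969249/65536
(1,3): OLD=7468083/262144 → NEW=0, ERR=7468083/262144
(1,4): OLD=251138105/4194304 → NEW=0, ERR=251138105/4194304
(2,0): OLD=2458481/32768 → NEW=0, ERR=2458481/32768
(2,1): OLD=96112747/1048576 → NEW=0, ERR=96112747/1048576
(2,2): OLD=1781654785/16777216 → NEW=0, ERR=1781654785/16777216
(2,3): OLD=73498780787/268435456 → NEW=255, ERR=5047739507/268435456
(2,4): OLD=930799538789/4294967296 → NEW=255, ERR=-164417121691/4294967296
(3,0): OLD=4909553633/16777216 → NEW=255, ERR=631363553/16777216
(3,1): OLD=22509472973/134217728 → NEW=255, ERR=-11716047667/134217728
(3,2): OLD=1091997621215/4294967296 → NEW=255, ERR=-3219039265/4294967296
(3,3): OLD=635722755047/8589934592 → NEW=0, ERR=635722755047/8589934592
(3,4): OLD=15749238405539/137438953472 → NEW=0, ERR=15749238405539/137438953472
(4,0): OLD=284311658895/2147483648 → NEW=255, ERR=-263296671345/2147483648
(4,1): OLD=-2041494713713/68719476736 → NEW=0, ERR=-2041494713713/68719476736
(4,2): OLD=212414045878081/1099511627776 → NEW=255, ERR=-67961419204799/1099511627776
(4,3): OLD=2261022927407759/17592186044416 → NEW=255, ERR=-2224984513918321/17592186044416
(4,4): OLD=17761629367884137/281474976710656 → NEW=0, ERR=17761629367884137/281474976710656
(5,0): OLD=108978211215629/1099511627776 → NEW=0, ERR=108978211215629/1099511627776
(5,1): OLD=640591269322727/8796093022208 → NEW=0, ERR=640591269322727/8796093022208
(5,2): OLD=57695332968591775/281474976710656 → NEW=255, ERR=-14080786092625505/281474976710656
(5,3): OLD=20895418549013841/1125899906842624 → NEW=0, ERR=20895418549013841/1125899906842624
(5,4): OLD=1187763839746178347/18014398509481984 → NEW=0, ERR=1187763839746178347/18014398509481984
Output grid:
  Row 0: #.###  (1 black, running=1)
  Row 1: ###..  (2 black, running=3)
  Row 2: ...##  (3 black, running=6)
  Row 3: ###..  (2 black, running=8)
  Row 4: #.##.  (2 black, running=10)
  Row 5: ..#..  (4 black, running=14)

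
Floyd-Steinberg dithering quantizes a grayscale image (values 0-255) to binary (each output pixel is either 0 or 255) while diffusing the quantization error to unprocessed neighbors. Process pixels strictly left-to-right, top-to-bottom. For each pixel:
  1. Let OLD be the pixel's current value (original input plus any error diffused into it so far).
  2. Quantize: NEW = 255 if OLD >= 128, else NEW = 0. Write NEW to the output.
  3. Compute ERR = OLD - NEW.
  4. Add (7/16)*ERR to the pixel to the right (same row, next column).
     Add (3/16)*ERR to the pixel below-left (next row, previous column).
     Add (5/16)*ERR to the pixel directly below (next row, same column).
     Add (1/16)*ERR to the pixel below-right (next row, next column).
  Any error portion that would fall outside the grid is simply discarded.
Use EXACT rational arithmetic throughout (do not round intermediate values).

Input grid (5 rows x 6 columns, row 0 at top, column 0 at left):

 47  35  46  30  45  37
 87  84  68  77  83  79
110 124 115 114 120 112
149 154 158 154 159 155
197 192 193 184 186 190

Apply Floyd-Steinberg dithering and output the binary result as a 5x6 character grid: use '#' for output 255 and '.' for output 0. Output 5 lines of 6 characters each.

(0,0): OLD=47 → NEW=0, ERR=47
(0,1): OLD=889/16 → NEW=0, ERR=889/16
(0,2): OLD=17999/256 → NEW=0, ERR=17999/256
(0,3): OLD=248873/4096 → NEW=0, ERR=248873/4096
(0,4): OLD=4691231/65536 → NEW=0, ERR=4691231/65536
(0,5): OLD=71635929/1048576 → NEW=0, ERR=71635929/1048576
(1,0): OLD=28699/256 → NEW=0, ERR=28699/256
(1,1): OLD=341053/2048 → NEW=255, ERR=-181187/2048
(1,2): OLD=4333953/65536 → NEW=0, ERR=4333953/65536
(1,3): OLD=37417325/262144 → NEW=255, ERR=-29429395/262144
(1,4): OLD=1222403623/16777216 → NEW=0, ERR=1222403623/16777216
(1,5): OLD=36695055841/268435456 → NEW=255, ERR=-31755985439/268435456
(2,0): OLD=4208879/32768 → NEW=255, ERR=-4146961/32768
(2,1): OLD=63324853/1048576 → NEW=0, ERR=63324853/1048576
(2,2): OLD=2273449567/16777216 → NEW=255, ERR=-2004740513/16777216
(2,3): OLD=5963877415/134217728 → NEW=0, ERR=5963877415/134217728
(2,4): OLD=571278992373/4294967296 → NEW=255, ERR=-523937668107/4294967296
(2,5): OLD=1801474210051/68719476736 → NEW=0, ERR=1801474210051/68719476736
(3,0): OLD=2026265983/16777216 → NEW=0, ERR=2026265983/16777216
(3,1): OLD=26225722387/134217728 → NEW=255, ERR=-7999798253/134217728
(3,2): OLD=114555710761/1073741824 → NEW=0, ERR=114555710761/1073741824
(3,3): OLD=12659553129403/68719476736 → NEW=255, ERR=-4863913438277/68719476736
(3,4): OLD=53658934583259/549755813888 → NEW=0, ERR=53658934583259/549755813888
(3,5): OLD=1744001907409397/8796093022208 → NEW=255, ERR=-499001813253643/8796093022208
(4,0): OLD=480105523217/2147483648 → NEW=255, ERR=-67502807023/2147483648
(4,1): OLD=6431262567645/34359738368 → NEW=255, ERR=-2330470716195/34359738368
(4,2): OLD=197549344557191/1099511627776 → NEW=255, ERR=-82826120525689/1099511627776
(4,3): OLD=2707324968749379/17592186044416 → NEW=255, ERR=-1778682472576701/17592186044416
(4,4): OLD=44249825173745779/281474976710656 → NEW=255, ERR=-27526293887471501/281474976710656
(4,5): OLD=610632956374139461/4503599627370496 → NEW=255, ERR=-537784948605337019/4503599627370496
Row 0: ......
Row 1: .#.#.#
Row 2: #.#.#.
Row 3: .#.#.#
Row 4: ######

Answer: ......
.#.#.#
#.#.#.
.#.#.#
######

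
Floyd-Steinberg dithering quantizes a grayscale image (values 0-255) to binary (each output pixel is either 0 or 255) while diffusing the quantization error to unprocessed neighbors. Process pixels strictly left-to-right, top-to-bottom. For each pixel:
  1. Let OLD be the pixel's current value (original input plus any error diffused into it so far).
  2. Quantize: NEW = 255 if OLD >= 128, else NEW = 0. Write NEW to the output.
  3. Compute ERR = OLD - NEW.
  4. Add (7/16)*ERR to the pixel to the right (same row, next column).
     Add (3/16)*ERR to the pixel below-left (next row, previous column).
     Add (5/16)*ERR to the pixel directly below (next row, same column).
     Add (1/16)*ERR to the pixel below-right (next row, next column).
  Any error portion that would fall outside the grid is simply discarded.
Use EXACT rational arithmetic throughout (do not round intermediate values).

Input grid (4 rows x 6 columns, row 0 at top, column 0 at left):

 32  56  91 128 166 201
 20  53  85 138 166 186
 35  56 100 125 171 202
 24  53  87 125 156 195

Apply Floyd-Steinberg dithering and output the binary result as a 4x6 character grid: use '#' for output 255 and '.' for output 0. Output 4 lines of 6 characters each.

Answer: ...###
..#.#.
..#.##
...#.#

Derivation:
(0,0): OLD=32 → NEW=0, ERR=32
(0,1): OLD=70 → NEW=0, ERR=70
(0,2): OLD=973/8 → NEW=0, ERR=973/8
(0,3): OLD=23195/128 → NEW=255, ERR=-9445/128
(0,4): OLD=273853/2048 → NEW=255, ERR=-248387/2048
(0,5): OLD=4847659/32768 → NEW=255, ERR=-3508181/32768
(1,0): OLD=345/8 → NEW=0, ERR=345/8
(1,1): OLD=7587/64 → NEW=0, ERR=7587/64
(1,2): OLD=338763/2048 → NEW=255, ERR=-183477/2048
(1,3): OLD=496493/8192 → NEW=0, ERR=496493/8192
(1,4): OLD=68120189/524288 → NEW=255, ERR=-65573251/524288
(1,5): OLD=757026779/8388608 → NEW=0, ERR=757026779/8388608
(2,0): OLD=72401/1024 → NEW=0, ERR=72401/1024
(2,1): OLD=3600431/32768 → NEW=0, ERR=3600431/32768
(2,2): OLD=72796117/524288 → NEW=255, ERR=-60897323/524288
(2,3): OLD=268741317/4194304 → NEW=0, ERR=268741317/4194304
(2,4): OLD=24247239015/134217728 → NEW=255, ERR=-9978281625/134217728
(2,5): OLD=407719115585/2147483648 → NEW=255, ERR=-139889214655/2147483648
(3,0): OLD=34968365/524288 → NEW=0, ERR=34968365/524288
(3,1): OLD=415893301/4194304 → NEW=0, ERR=415893301/4194304
(3,2): OLD=3790455237/33554432 → NEW=0, ERR=3790455237/33554432
(3,3): OLD=372042253793/2147483648 → NEW=255, ERR=-175566076447/2147483648
(3,4): OLD=1525411015309/17179869184 → NEW=0, ERR=1525411015309/17179869184
(3,5): OLD=57406280327043/274877906944 → NEW=255, ERR=-12687585943677/274877906944
Row 0: ...###
Row 1: ..#.#.
Row 2: ..#.##
Row 3: ...#.#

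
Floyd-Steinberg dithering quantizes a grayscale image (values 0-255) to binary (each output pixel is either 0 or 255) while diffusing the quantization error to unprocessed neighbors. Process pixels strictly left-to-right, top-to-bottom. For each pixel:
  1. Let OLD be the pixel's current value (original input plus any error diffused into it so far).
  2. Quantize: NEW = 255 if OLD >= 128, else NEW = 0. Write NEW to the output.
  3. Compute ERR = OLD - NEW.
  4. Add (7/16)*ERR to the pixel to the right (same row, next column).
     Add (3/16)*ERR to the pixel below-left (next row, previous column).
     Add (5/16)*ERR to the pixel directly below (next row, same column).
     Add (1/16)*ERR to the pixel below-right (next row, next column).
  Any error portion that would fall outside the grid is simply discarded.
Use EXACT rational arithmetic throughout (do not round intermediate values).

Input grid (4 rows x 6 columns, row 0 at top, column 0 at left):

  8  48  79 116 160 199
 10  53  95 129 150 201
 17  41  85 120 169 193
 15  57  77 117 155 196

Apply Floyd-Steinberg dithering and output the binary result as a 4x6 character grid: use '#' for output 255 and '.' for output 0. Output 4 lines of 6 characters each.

(0,0): OLD=8 → NEW=0, ERR=8
(0,1): OLD=103/2 → NEW=0, ERR=103/2
(0,2): OLD=3249/32 → NEW=0, ERR=3249/32
(0,3): OLD=82135/512 → NEW=255, ERR=-48425/512
(0,4): OLD=971745/8192 → NEW=0, ERR=971745/8192
(0,5): OLD=32885543/131072 → NEW=255, ERR=-537817/131072
(1,0): OLD=709/32 → NEW=0, ERR=709/32
(1,1): OLD=25171/256 → NEW=0, ERR=25171/256
(1,2): OLD=1271647/8192 → NEW=255, ERR=-817313/8192
(1,3): OLD=2765019/32768 → NEW=0, ERR=2765019/32768
(1,4): OLD=455722681/2097152 → NEW=255, ERR=-79051079/2097152
(1,5): OLD=6396824639/33554432 → NEW=255, ERR=-2159555521/33554432
(2,0): OLD=173505/4096 → NEW=0, ERR=173505/4096
(2,1): OLD=9559947/131072 → NEW=0, ERR=9559947/131072
(2,2): OLD=225860289/2097152 → NEW=0, ERR=225860289/2097152
(2,3): OLD=3022987289/16777216 → NEW=255, ERR=-1255202791/16777216
(2,4): OLD=63186971627/536870912 → NEW=0, ERR=63186971627/536870912
(2,5): OLD=1907164659741/8589934592 → NEW=255, ERR=-283268661219/8589934592
(3,0): OLD=87897921/2097152 → NEW=0, ERR=87897921/2097152
(3,1): OLD=2029549629/16777216 → NEW=0, ERR=2029549629/16777216
(3,2): OLD=20684426959/134217728 → NEW=255, ERR=-13541093681/134217728
(3,3): OLD=672420426501/8589934592 → NEW=0, ERR=672420426501/8589934592
(3,4): OLD=14786234345589/68719476736 → NEW=255, ERR=-2737232222091/68719476736
(3,5): OLD=193100839408955/1099511627776 → NEW=255, ERR=-87274625673925/1099511627776
Row 0: ...#.#
Row 1: ..#.##
Row 2: ...#.#
Row 3: ..#.##

Answer: ...#.#
..#.##
...#.#
..#.##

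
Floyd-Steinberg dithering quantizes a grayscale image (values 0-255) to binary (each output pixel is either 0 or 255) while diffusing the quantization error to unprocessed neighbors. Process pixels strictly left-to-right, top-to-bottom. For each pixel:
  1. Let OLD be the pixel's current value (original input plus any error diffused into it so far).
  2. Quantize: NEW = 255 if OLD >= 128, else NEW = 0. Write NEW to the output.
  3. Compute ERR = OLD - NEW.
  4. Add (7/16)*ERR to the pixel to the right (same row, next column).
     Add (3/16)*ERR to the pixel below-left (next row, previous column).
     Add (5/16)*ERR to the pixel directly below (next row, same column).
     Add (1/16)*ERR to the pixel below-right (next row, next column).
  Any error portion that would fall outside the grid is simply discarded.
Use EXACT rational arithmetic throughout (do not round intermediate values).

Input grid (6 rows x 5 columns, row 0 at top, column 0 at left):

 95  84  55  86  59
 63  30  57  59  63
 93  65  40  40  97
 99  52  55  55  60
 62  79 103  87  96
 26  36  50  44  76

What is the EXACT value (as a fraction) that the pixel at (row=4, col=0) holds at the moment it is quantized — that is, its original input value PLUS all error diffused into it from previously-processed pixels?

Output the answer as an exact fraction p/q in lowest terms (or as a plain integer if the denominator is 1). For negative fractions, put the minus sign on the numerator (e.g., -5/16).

(0,0): OLD=95 → NEW=0, ERR=95
(0,1): OLD=2009/16 → NEW=0, ERR=2009/16
(0,2): OLD=28143/256 → NEW=0, ERR=28143/256
(0,3): OLD=549257/4096 → NEW=255, ERR=-495223/4096
(0,4): OLD=400063/65536 → NEW=0, ERR=400063/65536
(1,0): OLD=29755/256 → NEW=0, ERR=29755/256
(1,1): OLD=300317/2048 → NEW=255, ERR=-221923/2048
(1,2): OLD=1908705/65536 → NEW=0, ERR=1908705/65536
(1,3): OLD=11003469/262144 → NEW=0, ERR=11003469/262144
(1,4): OLD=317572423/4194304 → NEW=0, ERR=317572423/4194304
(2,0): OLD=3571855/32768 → NEW=0, ERR=3571855/32768
(2,1): OLD=95999125/1048576 → NEW=0, ERR=95999125/1048576
(2,2): OLD=1514195967/16777216 → NEW=0, ERR=1514195967/16777216
(2,3): OLD=29157397645/268435456 → NEW=0, ERR=29157397645/268435456
(2,4): OLD=733604338843/4294967296 → NEW=255, ERR=-361612321637/4294967296
(3,0): OLD=2520438559/16777216 → NEW=255, ERR=-1757751521/16777216
(3,1): OLD=7852845363/134217728 → NEW=0, ERR=7852845363/134217728
(3,2): OLD=579346682657/4294967296 → NEW=255, ERR=-515869977823/4294967296
(3,3): OLD=225483798745/8589934592 → NEW=0, ERR=225483798745/8589934592
(3,4): OLD=7141637307805/137438953472 → NEW=0, ERR=7141637307805/137438953472
(4,0): OLD=86392461425/2147483648 → NEW=0, ERR=86392461425/2147483648
Target (4,0): original=62, with diffused error = 86392461425/2147483648

Answer: 86392461425/2147483648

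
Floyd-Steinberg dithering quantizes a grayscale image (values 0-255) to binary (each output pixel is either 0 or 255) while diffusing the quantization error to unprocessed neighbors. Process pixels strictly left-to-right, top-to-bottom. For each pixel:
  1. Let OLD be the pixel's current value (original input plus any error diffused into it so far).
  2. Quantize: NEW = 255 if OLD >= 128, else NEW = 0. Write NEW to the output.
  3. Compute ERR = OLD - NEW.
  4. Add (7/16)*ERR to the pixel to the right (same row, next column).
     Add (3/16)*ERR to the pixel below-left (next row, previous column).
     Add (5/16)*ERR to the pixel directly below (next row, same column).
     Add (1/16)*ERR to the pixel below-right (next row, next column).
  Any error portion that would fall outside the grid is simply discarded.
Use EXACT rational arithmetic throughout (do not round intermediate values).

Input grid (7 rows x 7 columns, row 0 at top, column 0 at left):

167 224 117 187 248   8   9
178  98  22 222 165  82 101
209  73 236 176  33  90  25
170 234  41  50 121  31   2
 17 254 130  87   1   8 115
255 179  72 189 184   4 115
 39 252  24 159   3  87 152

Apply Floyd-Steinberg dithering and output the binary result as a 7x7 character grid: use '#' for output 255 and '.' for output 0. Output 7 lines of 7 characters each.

Answer: ##.##..
#..##..
#.##...
##..#..
.#....#
##.##..
.#.#..#

Derivation:
(0,0): OLD=167 → NEW=255, ERR=-88
(0,1): OLD=371/2 → NEW=255, ERR=-139/2
(0,2): OLD=2771/32 → NEW=0, ERR=2771/32
(0,3): OLD=115141/512 → NEW=255, ERR=-15419/512
(0,4): OLD=1923683/8192 → NEW=255, ERR=-165277/8192
(0,5): OLD=-108363/131072 → NEW=0, ERR=-108363/131072
(0,6): OLD=18115827/2097152 → NEW=0, ERR=18115827/2097152
(1,0): OLD=4399/32 → NEW=255, ERR=-3761/32
(1,1): OLD=9113/256 → NEW=0, ERR=9113/256
(1,2): OLD=447645/8192 → NEW=0, ERR=447645/8192
(1,3): OLD=7802881/32768 → NEW=255, ERR=-552959/32768
(1,4): OLD=313052715/2097152 → NEW=255, ERR=-221721045/2097152
(1,5): OLD=601391819/16777216 → NEW=0, ERR=601391819/16777216
(1,6): OLD=32032486405/268435456 → NEW=0, ERR=32032486405/268435456
(2,0): OLD=732963/4096 → NEW=255, ERR=-311517/4096
(2,1): OLD=7045217/131072 → NEW=0, ERR=7045217/131072
(2,2): OLD=578086339/2097152 → NEW=255, ERR=43312579/2097152
(2,3): OLD=2740627595/16777216 → NEW=255, ERR=-1537562485/16777216
(2,4): OLD=-4626174349/134217728 → NEW=0, ERR=-4626174349/134217728
(2,5): OLD=437609126729/4294967296 → NEW=0, ERR=437609126729/4294967296
(2,6): OLD=7497806023567/68719476736 → NEW=0, ERR=7497806023567/68719476736
(3,0): OLD=327808771/2097152 → NEW=255, ERR=-206964989/2097152
(3,1): OLD=3468520279/16777216 → NEW=255, ERR=-809669801/16777216
(3,2): OLD=1679884285/134217728 → NEW=0, ERR=1679884285/134217728
(3,3): OLD=11631088751/536870912 → NEW=0, ERR=11631088751/536870912
(3,4): OLD=9145421143299/68719476736 → NEW=255, ERR=-8378045424381/68719476736
(3,5): OLD=15286044716361/549755813888 → NEW=0, ERR=15286044716361/549755813888
(3,6): OLD=480520708222935/8796093022208 → NEW=0, ERR=480520708222935/8796093022208
(4,0): OLD=-6144206211/268435456 → NEW=0, ERR=-6144206211/268435456
(4,1): OLD=966726452745/4294967296 → NEW=255, ERR=-128490207735/4294967296
(4,2): OLD=8374752668103/68719476736 → NEW=0, ERR=8374752668103/68719476736
(4,3): OLD=68725320787325/549755813888 → NEW=0, ERR=68725320787325/549755813888
(4,4): OLD=106259945294175/4398046511104 → NEW=0, ERR=106259945294175/4398046511104
(4,5): OLD=4205595028617991/140737488355328 → NEW=0, ERR=4205595028617991/140737488355328
(4,6): OLD=330751027879352673/2251799813685248 → NEW=255, ERR=-243457924610385567/2251799813685248
(5,0): OLD=16646459447595/68719476736 → NEW=255, ERR=-877007120085/68719476736
(5,1): OLD=101972828063401/549755813888 → NEW=255, ERR=-38214904478039/549755813888
(5,2): OLD=445266844374359/4398046511104 → NEW=0, ERR=445266844374359/4398046511104
(5,3): OLD=10010168699166563/35184372088832 → NEW=255, ERR=1038153816514403/35184372088832
(5,4): OLD=490611531034966089/2251799813685248 → NEW=255, ERR=-83597421454772151/2251799813685248
(5,5): OLD=-390293920829324503/18014398509481984 → NEW=0, ERR=-390293920829324503/18014398509481984
(5,6): OLD=21214434990889259207/288230376151711744 → NEW=0, ERR=21214434990889259207/288230376151711744
(6,0): OLD=193322629628595/8796093022208 → NEW=0, ERR=193322629628595/8796093022208
(6,1): OLD=36321257269574975/140737488355328 → NEW=255, ERR=433197738966335/140737488355328
(6,2): OLD=130993105052902589/2251799813685248 → NEW=0, ERR=130993105052902589/2251799813685248
(6,3): OLD=3477462021312776675/18014398509481984 → NEW=255, ERR=-1116209598605129245/18014398509481984
(6,4): OLD=-1366502491050531837/36028797018963968 → NEW=0, ERR=-1366502491050531837/36028797018963968
(6,5): OLD=346411865464463946829/4611686018427387904 → NEW=0, ERR=346411865464463946829/4611686018427387904
(6,6): OLD=15237743010605488674123/73786976294838206464 → NEW=255, ERR=-3577935944578253974197/73786976294838206464
Row 0: ##.##..
Row 1: #..##..
Row 2: #.##...
Row 3: ##..#..
Row 4: .#....#
Row 5: ##.##..
Row 6: .#.#..#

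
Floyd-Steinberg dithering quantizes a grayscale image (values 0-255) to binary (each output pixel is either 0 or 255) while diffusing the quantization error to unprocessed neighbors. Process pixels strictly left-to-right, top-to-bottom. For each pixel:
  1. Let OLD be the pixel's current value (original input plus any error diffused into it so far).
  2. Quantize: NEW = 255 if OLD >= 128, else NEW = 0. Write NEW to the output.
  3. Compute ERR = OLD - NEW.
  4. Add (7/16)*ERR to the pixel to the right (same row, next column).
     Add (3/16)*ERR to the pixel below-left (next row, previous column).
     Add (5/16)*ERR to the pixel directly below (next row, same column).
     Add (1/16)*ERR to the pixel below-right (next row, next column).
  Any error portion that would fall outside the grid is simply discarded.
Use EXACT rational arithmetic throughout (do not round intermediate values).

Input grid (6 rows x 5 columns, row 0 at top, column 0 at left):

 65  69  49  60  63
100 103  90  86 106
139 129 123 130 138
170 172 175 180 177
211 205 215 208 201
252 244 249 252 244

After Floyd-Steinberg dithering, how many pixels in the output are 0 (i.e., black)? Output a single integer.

Answer: 12

Derivation:
(0,0): OLD=65 → NEW=0, ERR=65
(0,1): OLD=1559/16 → NEW=0, ERR=1559/16
(0,2): OLD=23457/256 → NEW=0, ERR=23457/256
(0,3): OLD=409959/4096 → NEW=0, ERR=409959/4096
(0,4): OLD=6998481/65536 → NEW=0, ERR=6998481/65536
(1,0): OLD=35477/256 → NEW=255, ERR=-29803/256
(1,1): OLD=212499/2048 → NEW=0, ERR=212499/2048
(1,2): OLD=12378767/65536 → NEW=255, ERR=-4332913/65536
(1,3): OLD=29911075/262144 → NEW=0, ERR=29911075/262144
(1,4): OLD=820180745/4194304 → NEW=255, ERR=-249366775/4194304
(2,0): OLD=4000129/32768 → NEW=0, ERR=4000129/32768
(2,1): OLD=204639643/1048576 → NEW=255, ERR=-62747237/1048576
(2,2): OLD=1745466257/16777216 → NEW=0, ERR=1745466257/16777216
(2,3): OLD=52584790051/268435456 → NEW=255, ERR=-15866251229/268435456
(2,4): OLD=432473301045/4294967296 → NEW=0, ERR=432473301045/4294967296
(3,0): OLD=3303905649/16777216 → NEW=255, ERR=-974284431/16777216
(3,1): OLD=20807796637/134217728 → NEW=255, ERR=-13417724003/134217728
(3,2): OLD=639746394959/4294967296 → NEW=255, ERR=-455470265521/4294967296
(3,3): OLD=1207021640055/8589934592 → NEW=255, ERR=-983411680905/8589934592
(3,4): OLD=21259825969331/137438953472 → NEW=255, ERR=-13787107166029/137438953472
(4,0): OLD=373894500479/2147483648 → NEW=255, ERR=-173713829761/2147483648
(4,1): OLD=7892835662847/68719476736 → NEW=0, ERR=7892835662847/68719476736
(4,2): OLD=224735473338833/1099511627776 → NEW=255, ERR=-55639991744047/1099511627776
(4,3): OLD=2192820319292927/17592186044416 → NEW=0, ERR=2192820319292927/17592186044416
(4,4): OLD=61088436845140345/281474976710656 → NEW=255, ERR=-10687682216076935/281474976710656
(5,0): OLD=272961224426333/1099511627776 → NEW=255, ERR=-7414240656547/1099511627776
(5,1): OLD=2308079553599831/8796093022208 → NEW=255, ERR=65075832936791/8796093022208
(5,2): OLD=75146158410112271/281474976710656 → NEW=255, ERR=3370039348894991/281474976710656
(5,3): OLD=321904030637089313/1125899906842624 → NEW=255, ERR=34799554392220193/1125899906842624
(5,4): OLD=4565696973172354075/18014398509481984 → NEW=255, ERR=-27974646745551845/18014398509481984
Output grid:
  Row 0: .....  (5 black, running=5)
  Row 1: #.#.#  (2 black, running=7)
  Row 2: .#.#.  (3 black, running=10)
  Row 3: #####  (0 black, running=10)
  Row 4: #.#.#  (2 black, running=12)
  Row 5: #####  (0 black, running=12)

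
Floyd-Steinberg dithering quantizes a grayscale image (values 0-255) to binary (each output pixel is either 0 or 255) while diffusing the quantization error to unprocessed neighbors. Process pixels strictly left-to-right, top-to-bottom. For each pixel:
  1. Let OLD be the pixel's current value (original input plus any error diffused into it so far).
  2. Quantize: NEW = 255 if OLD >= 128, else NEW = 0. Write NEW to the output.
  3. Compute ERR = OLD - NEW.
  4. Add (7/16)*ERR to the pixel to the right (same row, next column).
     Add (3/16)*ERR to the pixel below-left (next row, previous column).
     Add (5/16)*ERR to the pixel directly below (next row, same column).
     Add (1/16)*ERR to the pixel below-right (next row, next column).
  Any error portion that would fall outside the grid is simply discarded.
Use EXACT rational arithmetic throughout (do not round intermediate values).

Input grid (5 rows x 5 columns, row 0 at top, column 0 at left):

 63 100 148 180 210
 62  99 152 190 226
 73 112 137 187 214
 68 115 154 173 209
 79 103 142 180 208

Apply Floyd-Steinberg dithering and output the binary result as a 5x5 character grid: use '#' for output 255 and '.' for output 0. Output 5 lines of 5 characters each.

Answer: ..###
.#.##
.#.##
.#.##
.#.##

Derivation:
(0,0): OLD=63 → NEW=0, ERR=63
(0,1): OLD=2041/16 → NEW=0, ERR=2041/16
(0,2): OLD=52175/256 → NEW=255, ERR=-13105/256
(0,3): OLD=645545/4096 → NEW=255, ERR=-398935/4096
(0,4): OLD=10970015/65536 → NEW=255, ERR=-5741665/65536
(1,0): OLD=27035/256 → NEW=0, ERR=27035/256
(1,1): OLD=367421/2048 → NEW=255, ERR=-154819/2048
(1,2): OLD=6071297/65536 → NEW=0, ERR=6071297/65536
(1,3): OLD=47308461/262144 → NEW=255, ERR=-19538259/262144
(1,4): OLD=670779751/4194304 → NEW=255, ERR=-398767769/4194304
(2,0): OLD=3009007/32768 → NEW=0, ERR=3009007/32768
(2,1): OLD=159930421/1048576 → NEW=255, ERR=-107456459/1048576
(2,2): OLD=1718260703/16777216 → NEW=0, ERR=1718260703/16777216
(2,3): OLD=52742051117/268435456 → NEW=255, ERR=-15708990163/268435456
(2,4): OLD=661547206907/4294967296 → NEW=255, ERR=-433669453573/4294967296
(3,0): OLD=1299922431/16777216 → NEW=0, ERR=1299922431/16777216
(3,1): OLD=19034205715/134217728 → NEW=255, ERR=-15191314925/134217728
(3,2): OLD=511571586881/4294967296 → NEW=0, ERR=511571586881/4294967296
(3,3): OLD=1668952218713/8589934592 → NEW=255, ERR=-521481102247/8589934592
(3,4): OLD=20234991338973/137438953472 → NEW=255, ERR=-14811941796387/137438953472
(4,0): OLD=176074160657/2147483648 → NEW=0, ERR=176074160657/2147483648
(4,1): OLD=8980028867985/68719476736 → NEW=255, ERR=-8543437699695/68719476736
(4,2): OLD=116958814501279/1099511627776 → NEW=0, ERR=116958814501279/1099511627776
(4,3): OLD=3427033007194001/17592186044416 → NEW=255, ERR=-1058974434132079/17592186044416
(4,4): OLD=40586338069802359/281474976710656 → NEW=255, ERR=-31189780991414921/281474976710656
Row 0: ..###
Row 1: .#.##
Row 2: .#.##
Row 3: .#.##
Row 4: .#.##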